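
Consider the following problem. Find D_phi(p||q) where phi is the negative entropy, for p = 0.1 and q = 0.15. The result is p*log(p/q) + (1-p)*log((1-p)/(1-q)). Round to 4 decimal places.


Bregman divergence with negative entropy generator:
D = p*log(p/q) + (1-p)*log((1-p)/(1-q)).
p = 0.1, q = 0.15.
p*log(p/q) = 0.1*log(0.1/0.15) = -0.040547.
(1-p)*log((1-p)/(1-q)) = 0.9*log(0.9/0.85) = 0.051443.
D = -0.040547 + 0.051443 = 0.0109

0.0109


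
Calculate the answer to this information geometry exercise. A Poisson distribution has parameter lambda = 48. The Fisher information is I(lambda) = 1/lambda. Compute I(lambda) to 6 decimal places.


Fisher information for Poisson: I(lambda) = 1/lambda.
lambda = 48.
I(lambda) = 1/48 = 0.020833

0.020833


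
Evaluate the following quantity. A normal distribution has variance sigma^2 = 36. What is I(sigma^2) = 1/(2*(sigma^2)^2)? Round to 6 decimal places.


Fisher information for variance: I(sigma^2) = 1/(2*sigma^4).
sigma^2 = 36, so sigma^4 = 1296.
I = 1/(2*1296) = 1/2592 = 0.000386

0.000386


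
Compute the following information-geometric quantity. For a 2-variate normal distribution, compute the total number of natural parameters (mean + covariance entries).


Exponential family dimension calculation:
For 2-dim MVN: mean has 2 params, covariance has 2*3/2 = 3 unique entries.
Total dim = 2 + 3 = 5.

5


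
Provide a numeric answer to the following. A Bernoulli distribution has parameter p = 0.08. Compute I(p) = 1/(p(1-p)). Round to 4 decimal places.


For Bernoulli(p), Fisher information is I(p) = 1/(p*(1-p)).
p = 0.08, 1-p = 0.92.
p*(1-p) = 0.0736.
I(p) = 1/0.0736 = 13.5870

13.5870


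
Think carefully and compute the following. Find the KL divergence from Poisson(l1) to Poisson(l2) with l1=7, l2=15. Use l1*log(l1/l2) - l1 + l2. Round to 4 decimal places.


KL divergence for Poisson:
KL = l1*log(l1/l2) - l1 + l2.
l1 = 7, l2 = 15.
log(7/15) = -0.76214.
l1*log(l1/l2) = 7 * -0.76214 = -5.33498.
KL = -5.33498 - 7 + 15 = 2.6650

2.6650


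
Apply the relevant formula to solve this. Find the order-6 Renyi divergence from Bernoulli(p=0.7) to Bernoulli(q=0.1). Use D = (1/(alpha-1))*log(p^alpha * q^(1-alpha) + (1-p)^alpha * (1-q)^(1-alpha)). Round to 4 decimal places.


Renyi divergence of order alpha between Bernoulli distributions:
D = (1/(alpha-1))*log(p^alpha * q^(1-alpha) + (1-p)^alpha * (1-q)^(1-alpha)).
alpha = 6, p = 0.7, q = 0.1.
p^alpha * q^(1-alpha) = 0.7^6 * 0.1^-5 = 11764.9.
(1-p)^alpha * (1-q)^(1-alpha) = 0.3^6 * 0.9^-5 = 0.001235.
sum = 11764.9 + 0.001235 = 11764.901235.
D = (1/5)*log(11764.901235) = 1.8746

1.8746


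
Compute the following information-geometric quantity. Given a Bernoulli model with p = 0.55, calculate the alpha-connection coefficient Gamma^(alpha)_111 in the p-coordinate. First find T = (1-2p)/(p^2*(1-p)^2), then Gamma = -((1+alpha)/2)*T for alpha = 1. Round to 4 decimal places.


Skewness (Amari-Chentsov) tensor: T = (1-2p)/(p^2*(1-p)^2).
p = 0.55, 1-2p = -0.1, p^2 = 0.3025, (1-p)^2 = 0.2025.
T = -0.1/(0.3025 * 0.2025) = -1.632486.
In the p-coordinate, Gamma^(alpha) = Gamma^(0) - (alpha/2)*T with Gamma^(0) = (1/2)*g'(p) = -T/2,
so Gamma^(alpha) = -((1+alpha)/2)*T.
alpha = 1, -(1+alpha)/2 = -1.0.
Gamma = -1.0 * -1.632486 = 1.6325

1.6325


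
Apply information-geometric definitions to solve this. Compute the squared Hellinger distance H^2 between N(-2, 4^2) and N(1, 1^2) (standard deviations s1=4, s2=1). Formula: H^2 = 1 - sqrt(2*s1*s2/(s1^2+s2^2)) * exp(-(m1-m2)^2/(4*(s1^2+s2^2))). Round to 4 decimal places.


Squared Hellinger distance for Gaussians:
H^2 = 1 - sqrt(2*s1*s2/(s1^2+s2^2)) * exp(-(m1-m2)^2/(4*(s1^2+s2^2))).
s1^2 = 16, s2^2 = 1, s1^2+s2^2 = 17.
sqrt(2*4*1/(17)) = 0.685994.
(m1-m2)^2 = (-3)^2 = 9.
exp(-9/(4*17)) = exp(-0.132353) = 0.876032.
H^2 = 1 - 0.685994*0.876032 = 0.3990

0.3990


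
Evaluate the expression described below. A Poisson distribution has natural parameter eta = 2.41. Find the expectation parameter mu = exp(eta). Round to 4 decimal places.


Expectation parameter for Poisson exponential family:
mu = exp(eta).
eta = 2.41.
mu = exp(2.41) = 11.1340

11.1340


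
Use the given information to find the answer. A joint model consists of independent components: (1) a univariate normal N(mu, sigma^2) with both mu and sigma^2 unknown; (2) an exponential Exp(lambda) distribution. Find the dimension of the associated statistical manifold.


The dimension of a statistical manifold equals the number of free
(independent) real parameters of the model. For a product of independent
blocks the parameter counts add.
- normal (mu, sigma^2): 2.
- exponential (lambda): 1.
Total = 2 + 1 = 3.
Dimension = 3

3


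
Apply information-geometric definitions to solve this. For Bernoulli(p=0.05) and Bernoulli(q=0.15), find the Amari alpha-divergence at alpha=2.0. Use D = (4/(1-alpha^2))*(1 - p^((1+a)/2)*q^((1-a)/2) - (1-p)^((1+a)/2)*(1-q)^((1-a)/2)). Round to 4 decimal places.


Amari alpha-divergence:
D = (4/(1-alpha^2))*(1 - p^((1+a)/2)*q^((1-a)/2) - (1-p)^((1+a)/2)*(1-q)^((1-a)/2)).
alpha = 2.0, p = 0.05, q = 0.15.
e1 = (1+alpha)/2 = 1.5, e2 = (1-alpha)/2 = -0.5.
t1 = p^e1 * q^e2 = 0.05^1.5 * 0.15^-0.5 = 0.028868.
t2 = (1-p)^e1 * (1-q)^e2 = 0.95^1.5 * 0.85^-0.5 = 1.004329.
4/(1-alpha^2) = -1.333333.
D = -1.333333*(1 - 0.028868 - 1.004329) = 0.0443

0.0443


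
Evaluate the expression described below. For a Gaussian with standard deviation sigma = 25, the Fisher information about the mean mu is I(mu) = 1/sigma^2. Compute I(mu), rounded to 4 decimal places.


The Fisher information for the mean of a normal distribution is I(mu) = 1/sigma^2.
sigma = 25, so sigma^2 = 625.
I(mu) = 1/625 = 0.0016

0.0016


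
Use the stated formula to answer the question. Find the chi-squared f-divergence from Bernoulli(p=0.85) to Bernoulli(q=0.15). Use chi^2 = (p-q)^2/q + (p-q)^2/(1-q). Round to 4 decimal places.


Chi-squared divergence between Bernoulli distributions:
chi^2 = (p-q)^2/q + (p-q)^2/(1-q).
p = 0.85, q = 0.15, p-q = 0.7.
(p-q)^2 = 0.49.
term1 = 0.49/0.15 = 3.266667.
term2 = 0.49/0.85 = 0.576471.
chi^2 = 3.266667 + 0.576471 = 3.8431

3.8431


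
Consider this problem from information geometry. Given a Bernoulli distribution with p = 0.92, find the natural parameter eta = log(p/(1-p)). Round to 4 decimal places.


Natural parameter for Bernoulli: eta = log(p/(1-p)).
p = 0.92, 1-p = 0.08.
p/(1-p) = 11.5.
eta = log(11.5) = 2.4423

2.4423


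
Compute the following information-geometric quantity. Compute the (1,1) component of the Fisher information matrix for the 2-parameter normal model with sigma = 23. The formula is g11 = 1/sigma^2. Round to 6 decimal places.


For the 2-parameter normal family, the Fisher metric has:
  g11 = 1/sigma^2, g22 = 2/sigma^2.
sigma = 23, sigma^2 = 529.
g11 = 0.001890

0.001890


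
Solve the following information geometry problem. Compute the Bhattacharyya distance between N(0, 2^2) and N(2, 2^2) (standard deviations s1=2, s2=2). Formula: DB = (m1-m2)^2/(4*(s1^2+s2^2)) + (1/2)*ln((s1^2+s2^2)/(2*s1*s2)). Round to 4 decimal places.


Bhattacharyya distance between two Gaussians:
DB = (m1-m2)^2/(4*(s1^2+s2^2)) + (1/2)*ln((s1^2+s2^2)/(2*s1*s2)).
(m1-m2)^2 = (-2)^2 = 4.
s1^2+s2^2 = 4 + 4 = 8.
term1 = 4/32 = 0.125.
term2 = 0.5*ln(8/8.0) = 0.0.
DB = 0.125 + 0.0 = 0.1250

0.1250


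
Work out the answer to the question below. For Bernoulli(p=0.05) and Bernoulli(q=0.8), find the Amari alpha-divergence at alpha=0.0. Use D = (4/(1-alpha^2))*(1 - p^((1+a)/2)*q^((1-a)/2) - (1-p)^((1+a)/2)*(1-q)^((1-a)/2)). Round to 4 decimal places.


Amari alpha-divergence:
D = (4/(1-alpha^2))*(1 - p^((1+a)/2)*q^((1-a)/2) - (1-p)^((1+a)/2)*(1-q)^((1-a)/2)).
alpha = 0.0, p = 0.05, q = 0.8.
e1 = (1+alpha)/2 = 0.5, e2 = (1-alpha)/2 = 0.5.
t1 = p^e1 * q^e2 = 0.05^0.5 * 0.8^0.5 = 0.2.
t2 = (1-p)^e1 * (1-q)^e2 = 0.95^0.5 * 0.2^0.5 = 0.43589.
4/(1-alpha^2) = 4.0.
D = 4.0*(1 - 0.2 - 0.43589) = 1.4564

1.4564


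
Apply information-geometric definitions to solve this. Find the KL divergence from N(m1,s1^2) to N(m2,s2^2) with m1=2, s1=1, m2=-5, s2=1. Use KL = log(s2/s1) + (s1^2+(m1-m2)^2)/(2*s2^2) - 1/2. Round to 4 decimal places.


KL divergence between normal distributions:
KL = log(s2/s1) + (s1^2 + (m1-m2)^2)/(2*s2^2) - 1/2.
log(1/1) = 0.0.
(1^2 + (2--5)^2)/(2*1^2) = (1 + 49)/2 = 25.0.
KL = 0.0 + 25.0 - 0.5 = 24.5000

24.5000


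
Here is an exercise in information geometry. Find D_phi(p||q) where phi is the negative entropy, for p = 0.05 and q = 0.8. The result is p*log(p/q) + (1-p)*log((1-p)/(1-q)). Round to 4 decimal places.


Bregman divergence with negative entropy generator:
D = p*log(p/q) + (1-p)*log((1-p)/(1-q)).
p = 0.05, q = 0.8.
p*log(p/q) = 0.05*log(0.05/0.8) = -0.138629.
(1-p)*log((1-p)/(1-q)) = 0.95*log(0.95/0.2) = 1.480237.
D = -0.138629 + 1.480237 = 1.3416

1.3416


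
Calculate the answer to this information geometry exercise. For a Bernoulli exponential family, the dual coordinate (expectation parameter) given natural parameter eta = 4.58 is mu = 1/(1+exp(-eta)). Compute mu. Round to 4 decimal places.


Dual coordinate (expectation parameter) for Bernoulli:
mu = 1/(1+exp(-eta)).
eta = 4.58.
exp(-eta) = exp(-4.58) = 0.010255.
mu = 1/(1+0.010255) = 0.9898

0.9898


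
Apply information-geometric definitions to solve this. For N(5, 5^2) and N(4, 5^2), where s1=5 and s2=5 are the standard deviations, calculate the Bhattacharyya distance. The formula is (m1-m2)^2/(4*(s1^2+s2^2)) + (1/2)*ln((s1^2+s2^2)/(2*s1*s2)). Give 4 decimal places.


Bhattacharyya distance between two Gaussians:
DB = (m1-m2)^2/(4*(s1^2+s2^2)) + (1/2)*ln((s1^2+s2^2)/(2*s1*s2)).
(m1-m2)^2 = (1)^2 = 1.
s1^2+s2^2 = 25 + 25 = 50.
term1 = 1/200 = 0.005.
term2 = 0.5*ln(50/50.0) = 0.0.
DB = 0.005 + 0.0 = 0.0050

0.0050


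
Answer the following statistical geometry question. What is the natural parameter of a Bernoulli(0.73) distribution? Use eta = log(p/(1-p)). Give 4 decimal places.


Natural parameter for Bernoulli: eta = log(p/(1-p)).
p = 0.73, 1-p = 0.27.
p/(1-p) = 2.703704.
eta = log(2.703704) = 0.9946

0.9946


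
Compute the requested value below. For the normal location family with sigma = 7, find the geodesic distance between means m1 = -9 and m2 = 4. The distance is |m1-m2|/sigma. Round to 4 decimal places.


On the fixed-variance normal subfamily, geodesic distance = |m1-m2|/sigma.
|-9 - 4| = 13.
sigma = 7.
d = 13/7 = 1.8571

1.8571


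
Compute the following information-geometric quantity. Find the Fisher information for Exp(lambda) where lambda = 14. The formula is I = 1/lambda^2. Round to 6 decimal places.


Fisher information for exponential: I(lambda) = 1/lambda^2.
lambda = 14, lambda^2 = 196.
I = 1/196 = 0.005102

0.005102


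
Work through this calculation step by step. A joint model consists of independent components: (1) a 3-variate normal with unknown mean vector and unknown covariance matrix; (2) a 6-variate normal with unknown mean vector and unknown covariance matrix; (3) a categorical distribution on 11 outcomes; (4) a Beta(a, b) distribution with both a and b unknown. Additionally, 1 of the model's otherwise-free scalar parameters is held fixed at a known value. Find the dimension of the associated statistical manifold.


The dimension of a statistical manifold equals the number of free
(independent) real parameters of the model. For a product of independent
blocks the parameter counts add.
- 3-variate normal: 3 (mean) + 3*4/2 = 6 (symmetric covariance) = 9.
- 6-variate normal: 6 (mean) + 6*7/2 = 21 (symmetric covariance) = 27.
- categorical on 11 outcomes (probabilities sum to 1): 11-1 = 10.
- Beta (a, b): 2.
Total = 9 + 27 + 10 + 2 = 48.
1 parameter(s) fixed at known values: 48 - 1 = 47.
Dimension = 47

47


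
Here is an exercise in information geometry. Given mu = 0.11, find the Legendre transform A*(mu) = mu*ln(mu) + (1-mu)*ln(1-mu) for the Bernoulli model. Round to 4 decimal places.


Legendre transform for Bernoulli:
A*(mu) = mu*log(mu) + (1-mu)*log(1-mu).
mu = 0.11, 1-mu = 0.89.
mu*log(mu) = 0.11*log(0.11) = -0.2428.
(1-mu)*log(1-mu) = 0.89*log(0.89) = -0.103715.
A* = -0.2428 + -0.103715 = -0.3465

-0.3465


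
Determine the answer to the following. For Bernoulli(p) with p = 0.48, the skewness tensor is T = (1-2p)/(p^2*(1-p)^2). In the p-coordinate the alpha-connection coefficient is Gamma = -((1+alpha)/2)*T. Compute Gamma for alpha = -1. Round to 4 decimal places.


Skewness (Amari-Chentsov) tensor: T = (1-2p)/(p^2*(1-p)^2).
p = 0.48, 1-2p = 0.04, p^2 = 0.2304, (1-p)^2 = 0.2704.
T = 0.04/(0.2304 * 0.2704) = 0.642053.
In the p-coordinate, Gamma^(alpha) = Gamma^(0) - (alpha/2)*T with Gamma^(0) = (1/2)*g'(p) = -T/2,
so Gamma^(alpha) = -((1+alpha)/2)*T.
alpha = -1, -(1+alpha)/2 = 0.0.
Gamma = 0.0 * 0.642053 = 0.0000

0.0000


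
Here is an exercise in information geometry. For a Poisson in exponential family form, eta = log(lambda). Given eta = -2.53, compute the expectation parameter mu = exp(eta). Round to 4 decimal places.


Expectation parameter for Poisson exponential family:
mu = exp(eta).
eta = -2.53.
mu = exp(-2.53) = 0.0797

0.0797


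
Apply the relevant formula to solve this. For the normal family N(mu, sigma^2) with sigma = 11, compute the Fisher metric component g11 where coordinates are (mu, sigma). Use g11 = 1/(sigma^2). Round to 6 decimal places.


For the 2-parameter normal family, the Fisher metric has:
  g11 = 1/sigma^2, g22 = 2/sigma^2.
sigma = 11, sigma^2 = 121.
g11 = 0.008264

0.008264


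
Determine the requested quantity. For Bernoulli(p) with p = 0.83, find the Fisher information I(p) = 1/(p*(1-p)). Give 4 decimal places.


For Bernoulli(p), Fisher information is I(p) = 1/(p*(1-p)).
p = 0.83, 1-p = 0.17.
p*(1-p) = 0.1411.
I(p) = 1/0.1411 = 7.0872

7.0872


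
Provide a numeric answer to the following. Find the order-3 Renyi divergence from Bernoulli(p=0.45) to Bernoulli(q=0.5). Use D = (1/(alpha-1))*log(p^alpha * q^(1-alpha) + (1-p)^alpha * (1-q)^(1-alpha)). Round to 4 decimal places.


Renyi divergence of order alpha between Bernoulli distributions:
D = (1/(alpha-1))*log(p^alpha * q^(1-alpha) + (1-p)^alpha * (1-q)^(1-alpha)).
alpha = 3, p = 0.45, q = 0.5.
p^alpha * q^(1-alpha) = 0.45^3 * 0.5^-2 = 0.3645.
(1-p)^alpha * (1-q)^(1-alpha) = 0.55^3 * 0.5^-2 = 0.6655.
sum = 0.3645 + 0.6655 = 1.03.
D = (1/2)*log(1.03) = 0.0148

0.0148


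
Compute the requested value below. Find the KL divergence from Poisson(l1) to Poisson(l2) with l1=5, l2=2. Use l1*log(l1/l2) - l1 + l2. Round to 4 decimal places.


KL divergence for Poisson:
KL = l1*log(l1/l2) - l1 + l2.
l1 = 5, l2 = 2.
log(5/2) = 0.916291.
l1*log(l1/l2) = 5 * 0.916291 = 4.581454.
KL = 4.581454 - 5 + 2 = 1.5815

1.5815


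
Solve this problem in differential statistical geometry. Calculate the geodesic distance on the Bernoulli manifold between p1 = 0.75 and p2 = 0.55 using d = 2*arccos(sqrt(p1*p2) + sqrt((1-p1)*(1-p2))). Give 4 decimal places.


Geodesic distance on Bernoulli manifold:
d(p1,p2) = 2*arccos(sqrt(p1*p2) + sqrt((1-p1)*(1-p2))).
sqrt(p1*p2) = sqrt(0.75*0.55) = 0.642262.
sqrt((1-p1)*(1-p2)) = sqrt(0.25*0.45) = 0.33541.
arg = 0.642262 + 0.33541 = 0.977672.
d = 2*arccos(0.977672) = 0.4234

0.4234


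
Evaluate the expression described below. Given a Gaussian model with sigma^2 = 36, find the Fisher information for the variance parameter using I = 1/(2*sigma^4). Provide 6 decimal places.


Fisher information for variance: I(sigma^2) = 1/(2*sigma^4).
sigma^2 = 36, so sigma^4 = 1296.
I = 1/(2*1296) = 1/2592 = 0.000386

0.000386


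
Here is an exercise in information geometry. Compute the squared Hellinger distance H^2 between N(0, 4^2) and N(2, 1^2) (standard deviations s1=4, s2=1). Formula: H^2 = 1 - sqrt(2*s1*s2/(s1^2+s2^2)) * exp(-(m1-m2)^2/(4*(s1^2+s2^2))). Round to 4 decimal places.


Squared Hellinger distance for Gaussians:
H^2 = 1 - sqrt(2*s1*s2/(s1^2+s2^2)) * exp(-(m1-m2)^2/(4*(s1^2+s2^2))).
s1^2 = 16, s2^2 = 1, s1^2+s2^2 = 17.
sqrt(2*4*1/(17)) = 0.685994.
(m1-m2)^2 = (-2)^2 = 4.
exp(-4/(4*17)) = exp(-0.058824) = 0.942873.
H^2 = 1 - 0.685994*0.942873 = 0.3532

0.3532


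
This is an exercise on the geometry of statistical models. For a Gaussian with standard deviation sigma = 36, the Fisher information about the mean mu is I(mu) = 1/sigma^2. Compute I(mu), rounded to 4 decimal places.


The Fisher information for the mean of a normal distribution is I(mu) = 1/sigma^2.
sigma = 36, so sigma^2 = 1296.
I(mu) = 1/1296 = 0.0008

0.0008


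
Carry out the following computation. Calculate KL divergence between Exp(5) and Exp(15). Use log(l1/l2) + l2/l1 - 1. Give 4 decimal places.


KL divergence for exponential family:
KL = log(l1/l2) + l2/l1 - 1.
log(5/15) = -1.098612.
15/5 = 3.0.
KL = -1.098612 + 3.0 - 1 = 0.9014

0.9014


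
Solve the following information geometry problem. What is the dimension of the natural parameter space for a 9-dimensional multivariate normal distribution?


Exponential family dimension calculation:
For 9-dim MVN: mean has 9 params, covariance has 9*10/2 = 45 unique entries.
Total dim = 9 + 45 = 54.

54


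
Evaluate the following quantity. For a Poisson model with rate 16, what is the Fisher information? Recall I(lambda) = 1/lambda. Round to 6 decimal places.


Fisher information for Poisson: I(lambda) = 1/lambda.
lambda = 16.
I(lambda) = 1/16 = 0.062500

0.062500


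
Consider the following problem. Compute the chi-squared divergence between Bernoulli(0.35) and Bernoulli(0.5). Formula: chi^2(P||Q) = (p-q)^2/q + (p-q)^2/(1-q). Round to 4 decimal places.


Chi-squared divergence between Bernoulli distributions:
chi^2 = (p-q)^2/q + (p-q)^2/(1-q).
p = 0.35, q = 0.5, p-q = -0.15.
(p-q)^2 = 0.0225.
term1 = 0.0225/0.5 = 0.045.
term2 = 0.0225/0.5 = 0.045.
chi^2 = 0.045 + 0.045 = 0.0900

0.0900


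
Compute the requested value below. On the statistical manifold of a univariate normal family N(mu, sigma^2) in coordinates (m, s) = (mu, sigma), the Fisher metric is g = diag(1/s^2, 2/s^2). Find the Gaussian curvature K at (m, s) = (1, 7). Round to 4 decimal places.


The metric has the form g = (A dm^2 + B ds^2)/s^2 with A = 1, B = 2.
Substitute u = sqrt(A/B)*m: g = B*(du^2 + ds^2)/s^2, i.e. B times the
Poincare upper half-plane metric, which has constant Gaussian curvature -1.
Scaling a 2D metric by a constant c divides the Gaussian curvature by c,
so K = -1/B = -1/(2) = -0.5000 everywhere (the point (m, s) = (1, 7) is irrelevant:
the curvature is constant).
The requested Gaussian curvature is K = -0.5000.

-0.5000


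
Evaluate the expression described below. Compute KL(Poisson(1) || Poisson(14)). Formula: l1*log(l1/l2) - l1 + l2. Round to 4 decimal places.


KL divergence for Poisson:
KL = l1*log(l1/l2) - l1 + l2.
l1 = 1, l2 = 14.
log(1/14) = -2.639057.
l1*log(l1/l2) = 1 * -2.639057 = -2.639057.
KL = -2.639057 - 1 + 14 = 10.3609

10.3609


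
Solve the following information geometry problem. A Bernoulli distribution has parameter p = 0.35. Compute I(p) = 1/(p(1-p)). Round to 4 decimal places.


For Bernoulli(p), Fisher information is I(p) = 1/(p*(1-p)).
p = 0.35, 1-p = 0.65.
p*(1-p) = 0.2275.
I(p) = 1/0.2275 = 4.3956

4.3956


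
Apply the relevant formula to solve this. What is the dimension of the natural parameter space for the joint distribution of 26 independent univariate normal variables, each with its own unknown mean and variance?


Exponential family dimension calculation:
Each univariate normal has two natural parameters (mu/sigma^2 and -1/(2 sigma^2)).
With 26 independent components, dim = 2 * 26 = 52.

52


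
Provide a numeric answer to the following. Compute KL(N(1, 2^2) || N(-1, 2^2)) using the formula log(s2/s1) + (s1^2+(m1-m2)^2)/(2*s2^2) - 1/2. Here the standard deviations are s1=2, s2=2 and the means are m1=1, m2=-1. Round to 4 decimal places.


KL divergence between normal distributions:
KL = log(s2/s1) + (s1^2 + (m1-m2)^2)/(2*s2^2) - 1/2.
log(2/2) = 0.0.
(2^2 + (1--1)^2)/(2*2^2) = (4 + 4)/8 = 1.0.
KL = 0.0 + 1.0 - 0.5 = 0.5000

0.5000


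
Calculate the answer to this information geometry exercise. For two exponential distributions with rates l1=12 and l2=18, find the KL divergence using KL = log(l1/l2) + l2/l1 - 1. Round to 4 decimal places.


KL divergence for exponential family:
KL = log(l1/l2) + l2/l1 - 1.
log(12/18) = -0.405465.
18/12 = 1.5.
KL = -0.405465 + 1.5 - 1 = 0.0945

0.0945


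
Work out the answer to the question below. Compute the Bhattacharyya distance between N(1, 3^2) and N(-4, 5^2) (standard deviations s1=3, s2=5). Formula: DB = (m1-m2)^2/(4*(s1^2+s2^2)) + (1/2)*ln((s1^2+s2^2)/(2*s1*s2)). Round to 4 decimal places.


Bhattacharyya distance between two Gaussians:
DB = (m1-m2)^2/(4*(s1^2+s2^2)) + (1/2)*ln((s1^2+s2^2)/(2*s1*s2)).
(m1-m2)^2 = (5)^2 = 25.
s1^2+s2^2 = 9 + 25 = 34.
term1 = 25/136 = 0.183824.
term2 = 0.5*ln(34/30.0) = 0.062582.
DB = 0.183824 + 0.062582 = 0.2464

0.2464


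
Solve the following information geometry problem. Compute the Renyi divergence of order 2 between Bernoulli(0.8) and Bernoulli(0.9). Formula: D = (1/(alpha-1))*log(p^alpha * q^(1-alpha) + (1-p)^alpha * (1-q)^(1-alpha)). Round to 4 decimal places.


Renyi divergence of order alpha between Bernoulli distributions:
D = (1/(alpha-1))*log(p^alpha * q^(1-alpha) + (1-p)^alpha * (1-q)^(1-alpha)).
alpha = 2, p = 0.8, q = 0.9.
p^alpha * q^(1-alpha) = 0.8^2 * 0.9^-1 = 0.711111.
(1-p)^alpha * (1-q)^(1-alpha) = 0.2^2 * 0.1^-1 = 0.4.
sum = 0.711111 + 0.4 = 1.111111.
D = (1/1)*log(1.111111) = 0.1054

0.1054


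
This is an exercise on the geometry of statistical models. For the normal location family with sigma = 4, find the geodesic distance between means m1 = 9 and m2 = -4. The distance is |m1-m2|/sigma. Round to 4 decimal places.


On the fixed-variance normal subfamily, geodesic distance = |m1-m2|/sigma.
|9 - -4| = 13.
sigma = 4.
d = 13/4 = 3.2500

3.2500


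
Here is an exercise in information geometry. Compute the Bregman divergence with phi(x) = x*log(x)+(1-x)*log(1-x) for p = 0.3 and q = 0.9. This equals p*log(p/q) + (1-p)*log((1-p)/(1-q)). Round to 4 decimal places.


Bregman divergence with negative entropy generator:
D = p*log(p/q) + (1-p)*log((1-p)/(1-q)).
p = 0.3, q = 0.9.
p*log(p/q) = 0.3*log(0.3/0.9) = -0.329584.
(1-p)*log((1-p)/(1-q)) = 0.7*log(0.7/0.1) = 1.362137.
D = -0.329584 + 1.362137 = 1.0326

1.0326


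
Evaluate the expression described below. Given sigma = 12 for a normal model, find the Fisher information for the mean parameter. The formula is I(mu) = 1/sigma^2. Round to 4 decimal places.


The Fisher information for the mean of a normal distribution is I(mu) = 1/sigma^2.
sigma = 12, so sigma^2 = 144.
I(mu) = 1/144 = 0.0069

0.0069


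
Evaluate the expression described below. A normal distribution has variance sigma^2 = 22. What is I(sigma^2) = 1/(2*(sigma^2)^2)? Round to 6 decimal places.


Fisher information for variance: I(sigma^2) = 1/(2*sigma^4).
sigma^2 = 22, so sigma^4 = 484.
I = 1/(2*484) = 1/968 = 0.001033

0.001033


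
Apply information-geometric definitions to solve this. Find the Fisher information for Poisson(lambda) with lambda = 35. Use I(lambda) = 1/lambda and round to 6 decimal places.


Fisher information for Poisson: I(lambda) = 1/lambda.
lambda = 35.
I(lambda) = 1/35 = 0.028571

0.028571


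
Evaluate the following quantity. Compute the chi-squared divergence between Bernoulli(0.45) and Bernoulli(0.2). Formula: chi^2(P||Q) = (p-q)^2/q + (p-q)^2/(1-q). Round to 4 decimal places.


Chi-squared divergence between Bernoulli distributions:
chi^2 = (p-q)^2/q + (p-q)^2/(1-q).
p = 0.45, q = 0.2, p-q = 0.25.
(p-q)^2 = 0.0625.
term1 = 0.0625/0.2 = 0.3125.
term2 = 0.0625/0.8 = 0.078125.
chi^2 = 0.3125 + 0.078125 = 0.3906

0.3906


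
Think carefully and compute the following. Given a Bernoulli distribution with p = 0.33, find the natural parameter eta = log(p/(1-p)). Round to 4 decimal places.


Natural parameter for Bernoulli: eta = log(p/(1-p)).
p = 0.33, 1-p = 0.67.
p/(1-p) = 0.492537.
eta = log(0.492537) = -0.7082

-0.7082


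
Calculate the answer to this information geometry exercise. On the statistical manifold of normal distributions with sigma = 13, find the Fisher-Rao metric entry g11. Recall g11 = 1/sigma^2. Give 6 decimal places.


For the 2-parameter normal family, the Fisher metric has:
  g11 = 1/sigma^2, g22 = 2/sigma^2.
sigma = 13, sigma^2 = 169.
g11 = 0.005917

0.005917


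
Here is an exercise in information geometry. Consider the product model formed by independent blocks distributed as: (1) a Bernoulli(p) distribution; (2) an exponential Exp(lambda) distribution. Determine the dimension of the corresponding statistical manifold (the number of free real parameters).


The dimension of a statistical manifold equals the number of free
(independent) real parameters of the model. For a product of independent
blocks the parameter counts add.
- Bernoulli (p): 1.
- exponential (lambda): 1.
Total = 1 + 1 = 2.
Dimension = 2

2


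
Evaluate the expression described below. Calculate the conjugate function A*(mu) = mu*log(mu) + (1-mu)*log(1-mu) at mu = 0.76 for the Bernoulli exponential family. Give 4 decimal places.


Legendre transform for Bernoulli:
A*(mu) = mu*log(mu) + (1-mu)*log(1-mu).
mu = 0.76, 1-mu = 0.24.
mu*log(mu) = 0.76*log(0.76) = -0.208572.
(1-mu)*log(1-mu) = 0.24*log(0.24) = -0.342508.
A* = -0.208572 + -0.342508 = -0.5511

-0.5511


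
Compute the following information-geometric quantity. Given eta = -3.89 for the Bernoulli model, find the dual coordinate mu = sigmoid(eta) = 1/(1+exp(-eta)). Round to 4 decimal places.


Dual coordinate (expectation parameter) for Bernoulli:
mu = 1/(1+exp(-eta)).
eta = -3.89.
exp(-eta) = exp(3.89) = 48.910887.
mu = 1/(1+48.910887) = 0.0200

0.0200


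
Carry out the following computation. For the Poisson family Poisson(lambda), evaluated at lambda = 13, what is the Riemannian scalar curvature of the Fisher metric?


This family has a single free parameter, so its statistical manifold
is 1-dimensional. The Riemann curvature tensor of any 1-dimensional
Riemannian manifold vanishes identically, so R = 0.

0


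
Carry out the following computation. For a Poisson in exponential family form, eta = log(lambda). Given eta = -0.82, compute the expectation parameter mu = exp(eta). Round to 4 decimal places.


Expectation parameter for Poisson exponential family:
mu = exp(eta).
eta = -0.82.
mu = exp(-0.82) = 0.4404

0.4404


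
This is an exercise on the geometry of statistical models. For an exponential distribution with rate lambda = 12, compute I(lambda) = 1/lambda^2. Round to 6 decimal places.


Fisher information for exponential: I(lambda) = 1/lambda^2.
lambda = 12, lambda^2 = 144.
I = 1/144 = 0.006944

0.006944


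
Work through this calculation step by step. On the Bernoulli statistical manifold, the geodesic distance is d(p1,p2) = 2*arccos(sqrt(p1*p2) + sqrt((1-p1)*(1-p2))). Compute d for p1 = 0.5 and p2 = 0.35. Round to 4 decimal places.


Geodesic distance on Bernoulli manifold:
d(p1,p2) = 2*arccos(sqrt(p1*p2) + sqrt((1-p1)*(1-p2))).
sqrt(p1*p2) = sqrt(0.5*0.35) = 0.41833.
sqrt((1-p1)*(1-p2)) = sqrt(0.5*0.65) = 0.570088.
arg = 0.41833 + 0.570088 = 0.988418.
d = 2*arccos(0.988418) = 0.3047

0.3047


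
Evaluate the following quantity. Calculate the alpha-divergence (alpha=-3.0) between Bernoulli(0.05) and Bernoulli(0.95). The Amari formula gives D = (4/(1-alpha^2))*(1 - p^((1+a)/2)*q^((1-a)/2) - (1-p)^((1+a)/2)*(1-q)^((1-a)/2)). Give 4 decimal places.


Amari alpha-divergence:
D = (4/(1-alpha^2))*(1 - p^((1+a)/2)*q^((1-a)/2) - (1-p)^((1+a)/2)*(1-q)^((1-a)/2)).
alpha = -3.0, p = 0.05, q = 0.95.
e1 = (1+alpha)/2 = -1.0, e2 = (1-alpha)/2 = 2.0.
t1 = p^e1 * q^e2 = 0.05^-1.0 * 0.95^2.0 = 18.05.
t2 = (1-p)^e1 * (1-q)^e2 = 0.95^-1.0 * 0.05^2.0 = 0.002632.
4/(1-alpha^2) = -0.5.
D = -0.5*(1 - 18.05 - 0.002632) = 8.5263

8.5263


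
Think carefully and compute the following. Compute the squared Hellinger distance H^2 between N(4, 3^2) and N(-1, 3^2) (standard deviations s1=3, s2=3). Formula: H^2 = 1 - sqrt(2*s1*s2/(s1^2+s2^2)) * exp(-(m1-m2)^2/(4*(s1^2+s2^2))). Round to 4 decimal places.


Squared Hellinger distance for Gaussians:
H^2 = 1 - sqrt(2*s1*s2/(s1^2+s2^2)) * exp(-(m1-m2)^2/(4*(s1^2+s2^2))).
s1^2 = 9, s2^2 = 9, s1^2+s2^2 = 18.
sqrt(2*3*3/(18)) = 1.0.
(m1-m2)^2 = (5)^2 = 25.
exp(-25/(4*18)) = exp(-0.347222) = 0.706648.
H^2 = 1 - 1.0*0.706648 = 0.2934

0.2934


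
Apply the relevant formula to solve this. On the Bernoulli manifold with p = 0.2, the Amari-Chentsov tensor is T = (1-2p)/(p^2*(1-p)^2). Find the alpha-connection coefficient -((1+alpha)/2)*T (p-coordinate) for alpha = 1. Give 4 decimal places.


Skewness (Amari-Chentsov) tensor: T = (1-2p)/(p^2*(1-p)^2).
p = 0.2, 1-2p = 0.6, p^2 = 0.04, (1-p)^2 = 0.64.
T = 0.6/(0.04 * 0.64) = 23.4375.
In the p-coordinate, Gamma^(alpha) = Gamma^(0) - (alpha/2)*T with Gamma^(0) = (1/2)*g'(p) = -T/2,
so Gamma^(alpha) = -((1+alpha)/2)*T.
alpha = 1, -(1+alpha)/2 = -1.0.
Gamma = -1.0 * 23.4375 = -23.4375

-23.4375


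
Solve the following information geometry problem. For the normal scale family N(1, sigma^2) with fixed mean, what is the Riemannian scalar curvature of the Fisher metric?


This family has a single free parameter, so its statistical manifold
is 1-dimensional. The Riemann curvature tensor of any 1-dimensional
Riemannian manifold vanishes identically, so R = 0.

0


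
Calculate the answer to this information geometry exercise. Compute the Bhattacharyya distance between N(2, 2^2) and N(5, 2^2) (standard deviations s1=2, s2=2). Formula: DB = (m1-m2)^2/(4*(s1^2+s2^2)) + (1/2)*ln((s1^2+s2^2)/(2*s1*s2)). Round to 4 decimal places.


Bhattacharyya distance between two Gaussians:
DB = (m1-m2)^2/(4*(s1^2+s2^2)) + (1/2)*ln((s1^2+s2^2)/(2*s1*s2)).
(m1-m2)^2 = (-3)^2 = 9.
s1^2+s2^2 = 4 + 4 = 8.
term1 = 9/32 = 0.28125.
term2 = 0.5*ln(8/8.0) = 0.0.
DB = 0.28125 + 0.0 = 0.2813

0.2813


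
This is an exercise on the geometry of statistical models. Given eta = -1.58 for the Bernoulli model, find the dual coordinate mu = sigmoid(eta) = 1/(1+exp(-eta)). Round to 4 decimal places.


Dual coordinate (expectation parameter) for Bernoulli:
mu = 1/(1+exp(-eta)).
eta = -1.58.
exp(-eta) = exp(1.58) = 4.854956.
mu = 1/(1+4.854956) = 0.1708

0.1708


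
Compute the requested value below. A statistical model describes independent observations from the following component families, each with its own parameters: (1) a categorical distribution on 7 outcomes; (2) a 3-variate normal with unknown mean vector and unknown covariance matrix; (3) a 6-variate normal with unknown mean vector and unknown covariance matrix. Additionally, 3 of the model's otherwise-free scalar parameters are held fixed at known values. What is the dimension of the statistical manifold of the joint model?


The dimension of a statistical manifold equals the number of free
(independent) real parameters of the model. For a product of independent
blocks the parameter counts add.
- categorical on 7 outcomes (probabilities sum to 1): 7-1 = 6.
- 3-variate normal: 3 (mean) + 3*4/2 = 6 (symmetric covariance) = 9.
- 6-variate normal: 6 (mean) + 6*7/2 = 21 (symmetric covariance) = 27.
Total = 6 + 9 + 27 = 42.
3 parameter(s) fixed at known values: 42 - 3 = 39.
Dimension = 39

39


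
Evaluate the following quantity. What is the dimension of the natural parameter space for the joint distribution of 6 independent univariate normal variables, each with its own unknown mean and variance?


Exponential family dimension calculation:
Each univariate normal has two natural parameters (mu/sigma^2 and -1/(2 sigma^2)).
With 6 independent components, dim = 2 * 6 = 12.

12


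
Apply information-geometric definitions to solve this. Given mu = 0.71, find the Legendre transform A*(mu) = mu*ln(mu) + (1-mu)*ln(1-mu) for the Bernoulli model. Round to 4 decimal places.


Legendre transform for Bernoulli:
A*(mu) = mu*log(mu) + (1-mu)*log(1-mu).
mu = 0.71, 1-mu = 0.29.
mu*log(mu) = 0.71*log(0.71) = -0.243168.
(1-mu)*log(1-mu) = 0.29*log(0.29) = -0.358984.
A* = -0.243168 + -0.358984 = -0.6022

-0.6022


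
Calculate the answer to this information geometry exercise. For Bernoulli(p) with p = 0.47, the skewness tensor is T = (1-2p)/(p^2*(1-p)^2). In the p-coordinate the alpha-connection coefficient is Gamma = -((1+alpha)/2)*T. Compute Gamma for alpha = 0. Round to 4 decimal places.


Skewness (Amari-Chentsov) tensor: T = (1-2p)/(p^2*(1-p)^2).
p = 0.47, 1-2p = 0.06, p^2 = 0.2209, (1-p)^2 = 0.2809.
T = 0.06/(0.2209 * 0.2809) = 0.96695.
In the p-coordinate, Gamma^(alpha) = Gamma^(0) - (alpha/2)*T with Gamma^(0) = (1/2)*g'(p) = -T/2,
so Gamma^(alpha) = -((1+alpha)/2)*T.
alpha = 0, -(1+alpha)/2 = -0.5.
Gamma = -0.5 * 0.96695 = -0.4835

-0.4835


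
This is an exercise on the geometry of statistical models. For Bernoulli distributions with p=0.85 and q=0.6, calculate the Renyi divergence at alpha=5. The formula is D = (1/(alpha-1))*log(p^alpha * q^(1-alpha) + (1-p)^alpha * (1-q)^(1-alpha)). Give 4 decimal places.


Renyi divergence of order alpha between Bernoulli distributions:
D = (1/(alpha-1))*log(p^alpha * q^(1-alpha) + (1-p)^alpha * (1-q)^(1-alpha)).
alpha = 5, p = 0.85, q = 0.6.
p^alpha * q^(1-alpha) = 0.85^5 * 0.6^-4 = 3.423652.
(1-p)^alpha * (1-q)^(1-alpha) = 0.15^5 * 0.4^-4 = 0.002966.
sum = 3.423652 + 0.002966 = 3.426618.
D = (1/4)*log(3.426618) = 0.3079

0.3079


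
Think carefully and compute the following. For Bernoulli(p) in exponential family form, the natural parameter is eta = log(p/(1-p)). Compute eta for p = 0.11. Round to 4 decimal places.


Natural parameter for Bernoulli: eta = log(p/(1-p)).
p = 0.11, 1-p = 0.89.
p/(1-p) = 0.123596.
eta = log(0.123596) = -2.0907

-2.0907


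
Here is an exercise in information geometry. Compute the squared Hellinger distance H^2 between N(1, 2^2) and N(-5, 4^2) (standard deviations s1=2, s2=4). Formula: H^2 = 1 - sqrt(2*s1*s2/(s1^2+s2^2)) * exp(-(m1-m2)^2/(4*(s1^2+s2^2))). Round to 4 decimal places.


Squared Hellinger distance for Gaussians:
H^2 = 1 - sqrt(2*s1*s2/(s1^2+s2^2)) * exp(-(m1-m2)^2/(4*(s1^2+s2^2))).
s1^2 = 4, s2^2 = 16, s1^2+s2^2 = 20.
sqrt(2*2*4/(20)) = 0.894427.
(m1-m2)^2 = (6)^2 = 36.
exp(-36/(4*20)) = exp(-0.45) = 0.637628.
H^2 = 1 - 0.894427*0.637628 = 0.4297

0.4297


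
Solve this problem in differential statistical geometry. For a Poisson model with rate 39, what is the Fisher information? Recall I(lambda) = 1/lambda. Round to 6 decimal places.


Fisher information for Poisson: I(lambda) = 1/lambda.
lambda = 39.
I(lambda) = 1/39 = 0.025641

0.025641


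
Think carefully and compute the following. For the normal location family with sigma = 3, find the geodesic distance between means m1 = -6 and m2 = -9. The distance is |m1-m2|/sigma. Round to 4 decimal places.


On the fixed-variance normal subfamily, geodesic distance = |m1-m2|/sigma.
|-6 - -9| = 3.
sigma = 3.
d = 3/3 = 1.0000

1.0000


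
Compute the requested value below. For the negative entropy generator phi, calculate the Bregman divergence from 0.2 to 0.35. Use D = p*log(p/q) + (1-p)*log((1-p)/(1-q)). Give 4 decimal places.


Bregman divergence with negative entropy generator:
D = p*log(p/q) + (1-p)*log((1-p)/(1-q)).
p = 0.2, q = 0.35.
p*log(p/q) = 0.2*log(0.2/0.35) = -0.111923.
(1-p)*log((1-p)/(1-q)) = 0.8*log(0.8/0.65) = 0.166111.
D = -0.111923 + 0.166111 = 0.0542

0.0542


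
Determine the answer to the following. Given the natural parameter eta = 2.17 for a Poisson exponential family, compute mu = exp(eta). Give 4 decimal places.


Expectation parameter for Poisson exponential family:
mu = exp(eta).
eta = 2.17.
mu = exp(2.17) = 8.7583

8.7583


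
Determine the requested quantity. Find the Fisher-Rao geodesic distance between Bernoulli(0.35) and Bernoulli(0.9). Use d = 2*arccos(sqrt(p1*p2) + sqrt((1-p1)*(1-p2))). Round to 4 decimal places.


Geodesic distance on Bernoulli manifold:
d(p1,p2) = 2*arccos(sqrt(p1*p2) + sqrt((1-p1)*(1-p2))).
sqrt(p1*p2) = sqrt(0.35*0.9) = 0.561249.
sqrt((1-p1)*(1-p2)) = sqrt(0.65*0.1) = 0.254951.
arg = 0.561249 + 0.254951 = 0.8162.
d = 2*arccos(0.8162) = 1.2320

1.2320


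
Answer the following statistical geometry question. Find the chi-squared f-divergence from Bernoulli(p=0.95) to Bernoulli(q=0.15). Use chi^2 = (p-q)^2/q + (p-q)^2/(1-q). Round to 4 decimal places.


Chi-squared divergence between Bernoulli distributions:
chi^2 = (p-q)^2/q + (p-q)^2/(1-q).
p = 0.95, q = 0.15, p-q = 0.8.
(p-q)^2 = 0.64.
term1 = 0.64/0.15 = 4.266667.
term2 = 0.64/0.85 = 0.752941.
chi^2 = 4.266667 + 0.752941 = 5.0196

5.0196


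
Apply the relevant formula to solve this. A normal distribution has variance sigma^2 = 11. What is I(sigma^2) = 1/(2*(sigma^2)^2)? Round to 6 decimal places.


Fisher information for variance: I(sigma^2) = 1/(2*sigma^4).
sigma^2 = 11, so sigma^4 = 121.
I = 1/(2*121) = 1/242 = 0.004132

0.004132


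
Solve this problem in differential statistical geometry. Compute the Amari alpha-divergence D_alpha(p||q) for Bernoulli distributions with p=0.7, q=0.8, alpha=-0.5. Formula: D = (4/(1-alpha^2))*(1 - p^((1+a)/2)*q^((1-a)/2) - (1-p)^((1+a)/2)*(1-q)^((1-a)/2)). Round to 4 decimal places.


Amari alpha-divergence:
D = (4/(1-alpha^2))*(1 - p^((1+a)/2)*q^((1-a)/2) - (1-p)^((1+a)/2)*(1-q)^((1-a)/2)).
alpha = -0.5, p = 0.7, q = 0.8.
e1 = (1+alpha)/2 = 0.25, e2 = (1-alpha)/2 = 0.75.
t1 = p^e1 * q^e2 = 0.7^0.25 * 0.8^0.75 = 0.773735.
t2 = (1-p)^e1 * (1-q)^e2 = 0.3^0.25 * 0.2^0.75 = 0.221336.
4/(1-alpha^2) = 5.333333.
D = 5.333333*(1 - 0.773735 - 0.221336) = 0.0263

0.0263


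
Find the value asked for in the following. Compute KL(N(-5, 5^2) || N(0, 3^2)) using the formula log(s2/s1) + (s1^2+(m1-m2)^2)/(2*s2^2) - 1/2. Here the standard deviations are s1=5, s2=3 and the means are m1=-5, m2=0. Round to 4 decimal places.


KL divergence between normal distributions:
KL = log(s2/s1) + (s1^2 + (m1-m2)^2)/(2*s2^2) - 1/2.
log(3/5) = -0.510826.
(5^2 + (-5-0)^2)/(2*3^2) = (25 + 25)/18 = 2.777778.
KL = -0.510826 + 2.777778 - 0.5 = 1.7670

1.7670


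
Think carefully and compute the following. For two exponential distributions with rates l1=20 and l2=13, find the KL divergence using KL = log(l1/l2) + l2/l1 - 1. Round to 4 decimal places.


KL divergence for exponential family:
KL = log(l1/l2) + l2/l1 - 1.
log(20/13) = 0.430783.
13/20 = 0.65.
KL = 0.430783 + 0.65 - 1 = 0.0808

0.0808


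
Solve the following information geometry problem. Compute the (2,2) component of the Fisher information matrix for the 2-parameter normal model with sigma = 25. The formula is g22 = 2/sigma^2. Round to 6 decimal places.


For the 2-parameter normal family, the Fisher metric has:
  g11 = 1/sigma^2, g22 = 2/sigma^2.
sigma = 25, sigma^2 = 625.
g22 = 0.003200

0.003200


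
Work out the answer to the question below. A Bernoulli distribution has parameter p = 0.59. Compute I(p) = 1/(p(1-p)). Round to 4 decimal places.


For Bernoulli(p), Fisher information is I(p) = 1/(p*(1-p)).
p = 0.59, 1-p = 0.41.
p*(1-p) = 0.2419.
I(p) = 1/0.2419 = 4.1339

4.1339


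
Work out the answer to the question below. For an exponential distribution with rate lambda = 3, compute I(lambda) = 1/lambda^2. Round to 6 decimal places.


Fisher information for exponential: I(lambda) = 1/lambda^2.
lambda = 3, lambda^2 = 9.
I = 1/9 = 0.111111

0.111111


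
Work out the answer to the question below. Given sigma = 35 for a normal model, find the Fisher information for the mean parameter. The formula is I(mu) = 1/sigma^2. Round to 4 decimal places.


The Fisher information for the mean of a normal distribution is I(mu) = 1/sigma^2.
sigma = 35, so sigma^2 = 1225.
I(mu) = 1/1225 = 0.0008

0.0008


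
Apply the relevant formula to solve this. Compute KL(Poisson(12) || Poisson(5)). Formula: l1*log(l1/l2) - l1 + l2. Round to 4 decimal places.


KL divergence for Poisson:
KL = l1*log(l1/l2) - l1 + l2.
l1 = 12, l2 = 5.
log(12/5) = 0.875469.
l1*log(l1/l2) = 12 * 0.875469 = 10.505625.
KL = 10.505625 - 12 + 5 = 3.5056

3.5056
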